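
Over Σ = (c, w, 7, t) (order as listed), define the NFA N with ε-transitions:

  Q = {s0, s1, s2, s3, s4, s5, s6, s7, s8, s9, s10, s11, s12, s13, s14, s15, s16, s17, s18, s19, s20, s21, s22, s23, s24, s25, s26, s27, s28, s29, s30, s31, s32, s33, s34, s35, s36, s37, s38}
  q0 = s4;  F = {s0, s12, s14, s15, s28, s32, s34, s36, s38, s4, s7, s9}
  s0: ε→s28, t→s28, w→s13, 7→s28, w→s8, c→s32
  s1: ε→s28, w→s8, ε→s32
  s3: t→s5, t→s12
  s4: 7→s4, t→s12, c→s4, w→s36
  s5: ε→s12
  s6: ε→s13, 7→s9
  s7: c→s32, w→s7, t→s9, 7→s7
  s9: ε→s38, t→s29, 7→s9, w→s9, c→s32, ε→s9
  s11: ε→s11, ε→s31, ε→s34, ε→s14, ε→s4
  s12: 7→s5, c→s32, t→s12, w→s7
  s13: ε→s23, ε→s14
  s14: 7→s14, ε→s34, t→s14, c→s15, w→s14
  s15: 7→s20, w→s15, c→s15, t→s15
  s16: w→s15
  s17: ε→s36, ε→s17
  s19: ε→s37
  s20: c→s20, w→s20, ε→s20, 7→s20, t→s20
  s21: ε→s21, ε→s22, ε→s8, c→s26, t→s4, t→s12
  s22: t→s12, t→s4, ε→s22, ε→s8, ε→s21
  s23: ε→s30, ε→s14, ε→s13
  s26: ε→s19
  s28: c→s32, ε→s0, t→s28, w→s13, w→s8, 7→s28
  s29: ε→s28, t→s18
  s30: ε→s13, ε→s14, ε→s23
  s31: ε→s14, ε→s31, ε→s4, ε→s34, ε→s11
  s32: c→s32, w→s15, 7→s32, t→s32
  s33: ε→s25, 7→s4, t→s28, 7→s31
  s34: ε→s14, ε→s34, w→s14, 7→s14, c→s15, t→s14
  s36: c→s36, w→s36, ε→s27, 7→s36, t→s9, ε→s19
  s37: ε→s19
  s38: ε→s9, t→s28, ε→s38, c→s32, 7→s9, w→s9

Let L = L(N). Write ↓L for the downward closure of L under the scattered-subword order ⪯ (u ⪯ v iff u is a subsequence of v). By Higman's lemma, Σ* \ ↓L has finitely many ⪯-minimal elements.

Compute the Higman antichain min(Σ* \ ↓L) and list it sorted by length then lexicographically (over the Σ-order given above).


|Q|=39, |F|=12, |δ|=115 (47 ε).
min D↑ (10 st, q0=0, F={9}): 0:c→0,w→1,7→0,t→2 1:c→1,w→1,7→1,t→3 2:c→4,w→5,7→2,t→2 3:c→4,w→3,7→3,t→6 4:c→4,w→7,7→4,t→4 5:c→4,w→5,7→5,t→3 6:c→4,w→8,7→6,t→6 7:c→7,w→7,7→9,t→7 8:c→7,w→8,7→8,t→8 9:c→9,w→9,7→9,t→9 [Hopcroft].
'tcw7': N↓-sim [23, 18, 3, 2, 1] end={s20} ∉↓L; 4/4 del acc.
'wttwc7': N↓-sim [23, 20, 15, 13, 8, 2, 1] end={s20} — reject; 6/6 deletions ∈↓L.
2 words, ⪯-incomp.

min(Σ*\↓L) = [tcw7, wttwc7].


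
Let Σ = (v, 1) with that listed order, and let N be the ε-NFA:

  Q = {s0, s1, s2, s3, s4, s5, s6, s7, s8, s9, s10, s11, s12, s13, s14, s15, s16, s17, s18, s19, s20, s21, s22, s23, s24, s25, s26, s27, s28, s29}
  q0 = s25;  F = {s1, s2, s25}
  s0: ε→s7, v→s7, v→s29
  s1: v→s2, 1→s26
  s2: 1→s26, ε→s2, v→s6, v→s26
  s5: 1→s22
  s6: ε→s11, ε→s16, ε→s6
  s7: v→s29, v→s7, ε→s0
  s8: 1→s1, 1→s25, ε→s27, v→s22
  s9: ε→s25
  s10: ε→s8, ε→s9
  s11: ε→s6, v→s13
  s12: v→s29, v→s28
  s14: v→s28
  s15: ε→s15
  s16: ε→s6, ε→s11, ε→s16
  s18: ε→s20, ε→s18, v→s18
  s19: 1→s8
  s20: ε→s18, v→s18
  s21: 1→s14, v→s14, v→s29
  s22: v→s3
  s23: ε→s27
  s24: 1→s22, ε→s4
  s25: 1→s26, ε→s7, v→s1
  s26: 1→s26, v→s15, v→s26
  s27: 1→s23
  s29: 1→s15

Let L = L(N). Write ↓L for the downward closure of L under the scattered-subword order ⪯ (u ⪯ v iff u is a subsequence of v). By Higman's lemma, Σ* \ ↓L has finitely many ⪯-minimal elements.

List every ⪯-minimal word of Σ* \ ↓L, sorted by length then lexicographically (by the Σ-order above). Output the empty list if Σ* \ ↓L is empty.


A = [1, vvv].

|Q|=30, |F|=3, |δ|=53 (21 ε).
min D↑ (4 st, q0=0, F={2}): 0:v→1,1→2 1:v→3,1→2 2:v→2,1→2 3:v→2,1→2 (ε-aug+det+¬).
'1': N↓-sim [12, 2] end={s15,s26} ∉↓L; 1/1 single-dels accept.
'vvv': |S_i|=[12, 11, 10, 9] end={s0,s11,s13,s15,s16,s26,s29,s6,s7} — reject; 3/3 single-dels accept.
2 obstructions.


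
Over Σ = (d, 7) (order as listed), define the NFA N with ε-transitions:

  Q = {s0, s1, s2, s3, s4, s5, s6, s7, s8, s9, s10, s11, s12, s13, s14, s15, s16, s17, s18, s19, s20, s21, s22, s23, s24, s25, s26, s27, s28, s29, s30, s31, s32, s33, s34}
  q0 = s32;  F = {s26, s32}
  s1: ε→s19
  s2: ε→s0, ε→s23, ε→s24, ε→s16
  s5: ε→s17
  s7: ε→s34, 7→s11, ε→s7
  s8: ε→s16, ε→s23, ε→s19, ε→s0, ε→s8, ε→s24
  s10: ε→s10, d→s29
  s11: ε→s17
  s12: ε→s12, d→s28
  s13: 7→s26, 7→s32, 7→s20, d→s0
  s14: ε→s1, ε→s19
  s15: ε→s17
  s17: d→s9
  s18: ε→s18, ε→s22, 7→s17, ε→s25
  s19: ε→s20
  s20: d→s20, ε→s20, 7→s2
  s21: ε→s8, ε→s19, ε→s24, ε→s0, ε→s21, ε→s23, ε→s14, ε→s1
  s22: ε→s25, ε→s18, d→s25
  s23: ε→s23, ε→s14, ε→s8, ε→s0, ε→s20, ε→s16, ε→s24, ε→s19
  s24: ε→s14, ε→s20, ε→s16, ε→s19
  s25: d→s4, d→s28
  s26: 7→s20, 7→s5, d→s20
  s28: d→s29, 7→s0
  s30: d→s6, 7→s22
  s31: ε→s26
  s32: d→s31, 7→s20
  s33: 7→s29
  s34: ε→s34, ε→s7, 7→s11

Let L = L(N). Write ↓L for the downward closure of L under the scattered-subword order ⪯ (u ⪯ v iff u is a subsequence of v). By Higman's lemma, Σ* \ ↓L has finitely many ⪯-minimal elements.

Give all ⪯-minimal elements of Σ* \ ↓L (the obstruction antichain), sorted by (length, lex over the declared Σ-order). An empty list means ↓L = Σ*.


|Q|=35, |F|=2, |δ|=75 (50 ε).
min D↑ (3 st, q0=0, F={2}): 0:d→1,7→2 1:d→2,7→2 2:d→2,7→2.
'7': N↓-sim [16, 13] end={s0,s1,s14,s16,s17,s19,s2,s20,s23,s24,s5,s8,…} rej; 1/1 del acc.
'dd': N↓-sim [16, 15, 11] end={s0,s1,s14,s16,s19,s2,s20,s23,s24,s8,s9} rej; 2/2 del acc.
2 obstructions.

Antichain: [7, dd].


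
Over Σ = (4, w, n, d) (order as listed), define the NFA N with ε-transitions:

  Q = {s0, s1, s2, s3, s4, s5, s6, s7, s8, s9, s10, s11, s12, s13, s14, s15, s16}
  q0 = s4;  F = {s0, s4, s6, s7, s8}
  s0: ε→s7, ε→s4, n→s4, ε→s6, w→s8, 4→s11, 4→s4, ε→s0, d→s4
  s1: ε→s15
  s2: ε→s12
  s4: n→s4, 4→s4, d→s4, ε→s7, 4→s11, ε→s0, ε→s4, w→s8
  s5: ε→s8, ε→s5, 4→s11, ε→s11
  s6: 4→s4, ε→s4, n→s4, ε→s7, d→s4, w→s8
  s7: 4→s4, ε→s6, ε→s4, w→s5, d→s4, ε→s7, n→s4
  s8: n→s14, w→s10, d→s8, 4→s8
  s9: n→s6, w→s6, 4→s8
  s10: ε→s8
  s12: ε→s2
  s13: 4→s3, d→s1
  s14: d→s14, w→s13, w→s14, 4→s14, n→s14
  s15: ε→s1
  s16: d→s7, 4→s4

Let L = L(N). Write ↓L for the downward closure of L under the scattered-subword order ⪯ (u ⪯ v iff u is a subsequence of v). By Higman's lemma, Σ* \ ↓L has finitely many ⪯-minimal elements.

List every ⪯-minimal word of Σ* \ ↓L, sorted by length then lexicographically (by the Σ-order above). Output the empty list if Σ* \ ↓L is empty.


|Q|=17, |F|=5, |δ|=55 (20 ε).
min D↑ (3 st, q0=0, F={2}): 0:4→0,w→1,n→0,d→0 1:4→1,w→1,n→2,d→1 2:4→2,w→2,n→2,d→2 (ε-aug+det+¬).
'wn': N↓-sim [13, 9, 5] end={s1,s13,s14,s15,s3} — reject; 2/2 single-dels accept.
1 words, ⪯-incomp.

min(Σ*\↓L) = [wn].


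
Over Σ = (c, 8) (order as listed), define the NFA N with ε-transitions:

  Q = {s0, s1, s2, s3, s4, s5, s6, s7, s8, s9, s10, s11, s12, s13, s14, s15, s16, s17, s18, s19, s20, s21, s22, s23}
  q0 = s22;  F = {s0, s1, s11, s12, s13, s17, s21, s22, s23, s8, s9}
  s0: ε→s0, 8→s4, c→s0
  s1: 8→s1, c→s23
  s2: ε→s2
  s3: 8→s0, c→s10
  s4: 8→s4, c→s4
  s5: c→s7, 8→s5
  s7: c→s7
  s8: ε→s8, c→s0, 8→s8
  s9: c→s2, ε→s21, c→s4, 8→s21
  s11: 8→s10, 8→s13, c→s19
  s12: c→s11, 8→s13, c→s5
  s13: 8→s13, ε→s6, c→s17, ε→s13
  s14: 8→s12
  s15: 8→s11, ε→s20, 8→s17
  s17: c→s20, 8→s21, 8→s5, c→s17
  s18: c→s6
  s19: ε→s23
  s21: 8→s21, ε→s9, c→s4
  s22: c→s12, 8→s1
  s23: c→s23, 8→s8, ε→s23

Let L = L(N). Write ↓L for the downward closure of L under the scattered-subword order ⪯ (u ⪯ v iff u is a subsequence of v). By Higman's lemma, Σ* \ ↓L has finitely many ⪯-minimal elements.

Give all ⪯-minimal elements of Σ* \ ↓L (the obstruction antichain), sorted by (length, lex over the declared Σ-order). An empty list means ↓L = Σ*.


A = [c8c8c, 8c8c8, ccc8c8].

|Q|=24, |F|=11, |δ|=48 (10 ε).
min D↑ (11 st, q0=0, F={10}): 0:c→1,8→2 1:c→3,8→4 2:c→5,8→2 3:c→5,8→4 4:c→6,8→4 5:c→5,8→7 6:c→6,8→8 7:c→9,8→7 8:c→10,8→8 9:c→9,8→10 10:c→10,8→10 (ε-aug+det+¬).
'c8c8c': run [19, 17, 13, 9, 6, 3] end={s2,s4,s7} rej; 5/5 del acc.
'8c8c8': run [19, 15, 11, 8, 4, 1] end={s4} rej; 5/5 single-dels accept.
'ccc8c8': run [19, 17, 16, 12, 8, 4, 1] end={s4} — reject; 6/6 del acc.
3 minimals (antichain).


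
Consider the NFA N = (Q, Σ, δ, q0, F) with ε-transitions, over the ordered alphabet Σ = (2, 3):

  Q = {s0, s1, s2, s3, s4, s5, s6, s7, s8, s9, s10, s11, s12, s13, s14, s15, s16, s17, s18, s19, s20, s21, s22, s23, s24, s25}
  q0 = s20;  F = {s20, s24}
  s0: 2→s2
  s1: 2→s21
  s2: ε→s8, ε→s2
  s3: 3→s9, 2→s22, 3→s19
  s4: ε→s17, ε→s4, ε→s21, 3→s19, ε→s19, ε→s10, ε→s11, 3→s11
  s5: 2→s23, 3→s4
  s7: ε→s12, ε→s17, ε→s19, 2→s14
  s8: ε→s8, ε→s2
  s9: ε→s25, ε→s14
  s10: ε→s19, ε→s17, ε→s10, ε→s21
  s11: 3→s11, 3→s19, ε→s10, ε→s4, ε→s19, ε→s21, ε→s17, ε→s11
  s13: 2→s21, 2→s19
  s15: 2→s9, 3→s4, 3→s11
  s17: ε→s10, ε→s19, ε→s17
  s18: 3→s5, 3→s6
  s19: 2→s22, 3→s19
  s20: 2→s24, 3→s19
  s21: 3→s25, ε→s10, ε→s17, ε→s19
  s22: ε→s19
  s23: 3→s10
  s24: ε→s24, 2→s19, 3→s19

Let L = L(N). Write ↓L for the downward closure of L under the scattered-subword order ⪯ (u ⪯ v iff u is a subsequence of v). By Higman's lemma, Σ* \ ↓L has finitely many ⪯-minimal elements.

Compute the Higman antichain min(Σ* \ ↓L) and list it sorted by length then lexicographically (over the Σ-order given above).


min(Σ*\↓L) = [3, 22].

|Q|=26, |F|=2, |δ|=60 (33 ε).
min D↑ (3 st, q0=0, F={2}): 0:2→1,3→2 1:2→2,3→2 2:2→2,3→2.
'3': N↓-sim [4, 2] end={s19,s22} rej; 1/1 del acc.
'22': run [4, 3, 2] end={s19,s22} rej; 2/2 del acc.
2 words, ⪯-incomp.


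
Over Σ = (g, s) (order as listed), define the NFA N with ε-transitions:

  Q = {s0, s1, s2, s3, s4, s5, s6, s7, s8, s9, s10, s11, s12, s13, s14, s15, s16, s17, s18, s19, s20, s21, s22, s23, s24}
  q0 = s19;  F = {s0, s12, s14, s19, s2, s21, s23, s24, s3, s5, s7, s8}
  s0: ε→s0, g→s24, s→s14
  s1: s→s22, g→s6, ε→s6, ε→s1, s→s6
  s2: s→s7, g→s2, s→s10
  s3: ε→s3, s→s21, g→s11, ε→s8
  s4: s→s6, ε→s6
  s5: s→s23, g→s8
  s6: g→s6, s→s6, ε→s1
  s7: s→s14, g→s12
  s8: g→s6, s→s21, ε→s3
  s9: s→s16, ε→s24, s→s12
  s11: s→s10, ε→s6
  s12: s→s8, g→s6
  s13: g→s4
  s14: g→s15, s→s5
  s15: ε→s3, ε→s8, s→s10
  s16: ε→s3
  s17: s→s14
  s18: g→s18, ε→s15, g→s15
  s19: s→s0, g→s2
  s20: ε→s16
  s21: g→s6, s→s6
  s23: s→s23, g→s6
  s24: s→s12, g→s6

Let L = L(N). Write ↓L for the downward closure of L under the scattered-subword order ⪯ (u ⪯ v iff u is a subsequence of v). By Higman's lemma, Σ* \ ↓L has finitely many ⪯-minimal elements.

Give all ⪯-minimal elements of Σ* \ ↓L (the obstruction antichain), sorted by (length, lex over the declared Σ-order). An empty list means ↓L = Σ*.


|Q|=25, |F|=12, |δ|=54 (15 ε).
min D↑ (12 st, q0=0, F={7}): 0:g→1,s→2 1:g→1,s→3 2:g→4,s→5 3:g→6,s→5 4:g→7,s→6 5:g→8,s→9 6:g→7,s→8 7:g→7,s→7 8:g→7,s→10 9:g→8,s→11 10:g→7,s→7 11:g→7,s→11.
'sgg': run [18, 16, 11, 5] end={s1,s10,s11,s22,s6} — reject; 3/3 del acc.
'ssgss': |S_i|=[18, 16, 13, 9, 5, 3] end={s1,s22,s6} rej; 5/5 single-dels accept.
'ssssg': N↓-sim [18, 16, 13, 10, 6, 3] end={s1,s22,s6} — reject; 5/5 single-dels accept.
'gsgsss': |S_i|=[18, 16, 14, 10, 8, 5, 3] end={s1,s22,s6} rej; 6/6 del acc.
'sgssss': |S_i|=[18, 16, 11, 9, 8, 5, 3] end={s1,s22,s6} — reject; 6/6 single-dels accept.
5 minimals (antichain).

Antichain: [sgg, ssgss, ssssg, gsgsss, sgssss].


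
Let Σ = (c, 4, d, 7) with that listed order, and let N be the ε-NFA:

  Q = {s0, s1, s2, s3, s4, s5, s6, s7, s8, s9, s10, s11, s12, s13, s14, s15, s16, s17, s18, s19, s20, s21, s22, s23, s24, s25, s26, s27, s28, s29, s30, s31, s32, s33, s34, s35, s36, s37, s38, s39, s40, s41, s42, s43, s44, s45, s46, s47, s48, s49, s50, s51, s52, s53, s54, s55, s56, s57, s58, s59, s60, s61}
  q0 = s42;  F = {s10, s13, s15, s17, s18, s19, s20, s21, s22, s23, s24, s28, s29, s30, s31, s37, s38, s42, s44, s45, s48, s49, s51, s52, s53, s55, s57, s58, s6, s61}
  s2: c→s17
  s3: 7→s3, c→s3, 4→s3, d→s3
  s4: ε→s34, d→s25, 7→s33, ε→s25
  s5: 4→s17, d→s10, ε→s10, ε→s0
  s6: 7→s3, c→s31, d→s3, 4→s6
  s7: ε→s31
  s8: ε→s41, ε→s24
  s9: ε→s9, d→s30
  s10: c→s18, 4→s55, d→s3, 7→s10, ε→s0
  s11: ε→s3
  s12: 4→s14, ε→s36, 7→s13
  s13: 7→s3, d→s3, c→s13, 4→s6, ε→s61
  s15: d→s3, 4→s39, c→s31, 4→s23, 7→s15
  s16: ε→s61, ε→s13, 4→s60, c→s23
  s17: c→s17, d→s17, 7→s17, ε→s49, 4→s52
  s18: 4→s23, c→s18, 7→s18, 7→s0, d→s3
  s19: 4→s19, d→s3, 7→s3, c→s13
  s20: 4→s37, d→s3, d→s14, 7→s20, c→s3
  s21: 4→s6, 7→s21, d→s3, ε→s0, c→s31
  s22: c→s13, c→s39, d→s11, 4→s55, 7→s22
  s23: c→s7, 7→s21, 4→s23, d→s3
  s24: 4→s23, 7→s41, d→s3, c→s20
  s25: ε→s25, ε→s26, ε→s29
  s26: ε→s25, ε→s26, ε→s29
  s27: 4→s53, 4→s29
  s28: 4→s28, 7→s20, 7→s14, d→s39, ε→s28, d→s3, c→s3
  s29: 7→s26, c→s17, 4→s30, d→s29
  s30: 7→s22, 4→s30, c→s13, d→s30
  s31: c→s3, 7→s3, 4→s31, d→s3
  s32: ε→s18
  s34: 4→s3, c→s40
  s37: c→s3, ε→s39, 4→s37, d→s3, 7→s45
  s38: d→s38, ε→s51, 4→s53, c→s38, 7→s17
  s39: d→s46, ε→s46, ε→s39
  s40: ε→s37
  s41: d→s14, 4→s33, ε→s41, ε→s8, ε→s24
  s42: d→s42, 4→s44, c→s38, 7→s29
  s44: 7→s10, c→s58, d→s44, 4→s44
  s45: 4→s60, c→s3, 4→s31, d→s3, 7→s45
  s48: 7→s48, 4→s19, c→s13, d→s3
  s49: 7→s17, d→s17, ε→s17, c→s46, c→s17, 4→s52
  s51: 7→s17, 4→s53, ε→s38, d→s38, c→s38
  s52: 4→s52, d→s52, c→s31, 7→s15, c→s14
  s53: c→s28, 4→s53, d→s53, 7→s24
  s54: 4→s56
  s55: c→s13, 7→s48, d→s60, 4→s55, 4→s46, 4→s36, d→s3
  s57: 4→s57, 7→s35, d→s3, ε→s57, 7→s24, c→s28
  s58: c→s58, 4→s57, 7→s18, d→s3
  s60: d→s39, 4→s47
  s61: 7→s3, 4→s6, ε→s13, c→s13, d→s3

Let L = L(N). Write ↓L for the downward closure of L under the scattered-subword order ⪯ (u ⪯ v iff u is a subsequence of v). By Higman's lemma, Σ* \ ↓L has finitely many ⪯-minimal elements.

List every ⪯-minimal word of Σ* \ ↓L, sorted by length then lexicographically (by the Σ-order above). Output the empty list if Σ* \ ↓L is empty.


A = [4cd, 47d, c4cc, 74c7, 474747].

|Q|=62, |F|=30, |δ|=193 (36 ε).
min D↑ (28 st, q0=0, F={13}): 0:c→1,4→2,d→0,7→3 1:c→1,4→4,d→1,7→5 2:c→6,4→2,d→2,7→7 3:c→5,4→8,d→3,7→3 4:c→9,4→4,d→4,7→10 5:c→5,4→11,d→5,7→5 6:c→6,4→12,d→13,7→14 7:c→14,4→15,d→13,7→7 8:c→16,4→8,d→8,7→17 9:c→13,4→9,d→13,7→18 10:c→18,4→19,d→13,7→10 11:c→20,4→11,d→11,7→21 12:c→9,4→12,d→13,7→10 13:c→13,4→13,d→13,7→13 14:c→14,4→19,d→13,7→14 15:c→16,4→15,d→13,7→22 16:c→16,4→23,d→13,7→13 17:c→16,4→15,d→13,7→17 18:c→13,4→24,d→13,7→18 19:c→20,4→19,d→13,7→25 20:c→13,4→20,d→13,7→13 21:c→20,4→19,d→13,7→21 22:c→16,4→26,d→13,7→22 23:c→20,4→23,d→13,7→13 24:c→13,4→24,d→13,7→27 25:c→20,4→23,d→13,7→25 26:c→16,4→26,d→13,7→13 27:c→13,4→20,d→13,7→27.
'4cd': run [46, 38, 26, 4] end={s14,s3,s39,s46} — reject; 3/3 del acc.
'47d': |S_i|=[46, 38, 31, 7] end={s11,s14,s3,s39,s46,s47,s60} ∉↓L; 3/3 single-dels accept.
'c4cc': |S_i|=[46, 33, 25, 12, 1] end={s3} rej; 4/4 single-dels accept.
'74c7': |S_i|=[46, 38, 26, 9, 1] end={s3} ∉↓L; 4/4 single-dels accept.
'474747': run [46, 38, 31, 20, 14, 10, 1] end={s3} — reject; 6/6 single-dels accept.
5 words, ⪯-incomp.


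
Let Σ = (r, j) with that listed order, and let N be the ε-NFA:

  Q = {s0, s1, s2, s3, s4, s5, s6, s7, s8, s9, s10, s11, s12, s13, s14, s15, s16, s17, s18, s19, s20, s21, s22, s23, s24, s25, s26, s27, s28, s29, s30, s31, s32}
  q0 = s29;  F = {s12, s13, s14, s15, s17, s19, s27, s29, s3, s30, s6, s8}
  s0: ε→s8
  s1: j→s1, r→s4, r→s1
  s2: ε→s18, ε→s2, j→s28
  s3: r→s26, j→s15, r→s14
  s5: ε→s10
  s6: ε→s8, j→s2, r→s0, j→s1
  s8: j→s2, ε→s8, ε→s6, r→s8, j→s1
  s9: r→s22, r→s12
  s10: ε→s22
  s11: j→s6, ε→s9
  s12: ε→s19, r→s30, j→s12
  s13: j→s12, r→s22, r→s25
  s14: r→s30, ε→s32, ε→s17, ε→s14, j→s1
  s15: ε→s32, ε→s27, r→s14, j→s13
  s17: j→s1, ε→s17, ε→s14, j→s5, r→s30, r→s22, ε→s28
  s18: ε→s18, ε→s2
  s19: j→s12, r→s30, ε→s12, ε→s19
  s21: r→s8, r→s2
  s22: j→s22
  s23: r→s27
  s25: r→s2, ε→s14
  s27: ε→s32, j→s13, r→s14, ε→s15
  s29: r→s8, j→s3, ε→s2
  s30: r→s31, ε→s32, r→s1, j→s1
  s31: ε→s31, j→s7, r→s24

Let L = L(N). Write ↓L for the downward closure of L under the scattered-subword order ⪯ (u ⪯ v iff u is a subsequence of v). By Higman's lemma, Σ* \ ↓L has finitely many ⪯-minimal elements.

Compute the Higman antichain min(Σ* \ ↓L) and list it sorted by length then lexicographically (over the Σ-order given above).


|Q|=33, |F|=12, |δ|=73 (28 ε).
min D↑ (9 st, q0=0, F={3}): 0:r→1,j→2 1:r→1,j→3 2:r→4,j→5 3:r→3,j→3 4:r→6,j→3 5:r→4,j→7 6:r→3,j→3 7:r→4,j→8 8:r→6,j→8 (ε-aug+det+¬).
'rj': N↓-sim [27, 20, 9] end={s1,s10,s18,s2,s22,s28,s4,s5,s7} — reject; 2/2 del acc.
'jrrr': N↓-sim [27, 23, 17, 11, 5] end={s1,s24,s31,s4,s7} rej; 4/4 deletions ∈↓L.
'jjjjrr': N↓-sim [27, 23, 21, 19, 13, 7, 5] end={s1,s24,s31,s4,s7} ∉↓L; 6/6 del acc.
3 minimals (antichain).

min(Σ*\↓L) = [rj, jrrr, jjjjrr].


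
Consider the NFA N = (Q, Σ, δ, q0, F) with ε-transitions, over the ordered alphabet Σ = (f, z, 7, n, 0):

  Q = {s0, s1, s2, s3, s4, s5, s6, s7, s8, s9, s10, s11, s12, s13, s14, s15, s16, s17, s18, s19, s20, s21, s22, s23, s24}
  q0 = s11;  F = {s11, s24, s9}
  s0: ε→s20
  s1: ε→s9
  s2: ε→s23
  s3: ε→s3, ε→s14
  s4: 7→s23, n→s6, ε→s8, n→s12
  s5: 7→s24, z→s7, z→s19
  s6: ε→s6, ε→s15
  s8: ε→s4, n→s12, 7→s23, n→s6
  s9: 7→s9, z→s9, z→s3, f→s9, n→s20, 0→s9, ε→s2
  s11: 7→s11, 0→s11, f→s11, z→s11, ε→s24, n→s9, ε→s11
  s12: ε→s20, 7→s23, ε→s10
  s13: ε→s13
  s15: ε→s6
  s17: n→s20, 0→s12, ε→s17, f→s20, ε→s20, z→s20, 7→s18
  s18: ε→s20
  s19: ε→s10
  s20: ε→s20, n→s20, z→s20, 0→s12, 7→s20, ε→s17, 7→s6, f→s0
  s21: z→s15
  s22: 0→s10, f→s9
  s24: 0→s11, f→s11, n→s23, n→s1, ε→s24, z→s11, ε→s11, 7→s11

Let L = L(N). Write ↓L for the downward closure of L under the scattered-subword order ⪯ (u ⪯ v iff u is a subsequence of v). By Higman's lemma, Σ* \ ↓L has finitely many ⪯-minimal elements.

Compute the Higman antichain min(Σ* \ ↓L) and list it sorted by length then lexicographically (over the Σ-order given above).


|Q|=25, |F|=3, |δ|=65 (24 ε).
min D↑ (3 st, q0=0, F={2}): 0:f→0,z→0,7→0,n→1,0→0 1:f→1,z→1,7→1,n→2,0→1 2:f→2,z→2,7→2,n→2,0→2 (ε-aug+det+¬).
'nn': N↓-sim [16, 14, 9] end={s0,s10,s12,s15,s17,s18,s20,s23,s6} rej; 2/2 deletions ∈↓L.
1 minimals (antichain).

Antichain: [nn].


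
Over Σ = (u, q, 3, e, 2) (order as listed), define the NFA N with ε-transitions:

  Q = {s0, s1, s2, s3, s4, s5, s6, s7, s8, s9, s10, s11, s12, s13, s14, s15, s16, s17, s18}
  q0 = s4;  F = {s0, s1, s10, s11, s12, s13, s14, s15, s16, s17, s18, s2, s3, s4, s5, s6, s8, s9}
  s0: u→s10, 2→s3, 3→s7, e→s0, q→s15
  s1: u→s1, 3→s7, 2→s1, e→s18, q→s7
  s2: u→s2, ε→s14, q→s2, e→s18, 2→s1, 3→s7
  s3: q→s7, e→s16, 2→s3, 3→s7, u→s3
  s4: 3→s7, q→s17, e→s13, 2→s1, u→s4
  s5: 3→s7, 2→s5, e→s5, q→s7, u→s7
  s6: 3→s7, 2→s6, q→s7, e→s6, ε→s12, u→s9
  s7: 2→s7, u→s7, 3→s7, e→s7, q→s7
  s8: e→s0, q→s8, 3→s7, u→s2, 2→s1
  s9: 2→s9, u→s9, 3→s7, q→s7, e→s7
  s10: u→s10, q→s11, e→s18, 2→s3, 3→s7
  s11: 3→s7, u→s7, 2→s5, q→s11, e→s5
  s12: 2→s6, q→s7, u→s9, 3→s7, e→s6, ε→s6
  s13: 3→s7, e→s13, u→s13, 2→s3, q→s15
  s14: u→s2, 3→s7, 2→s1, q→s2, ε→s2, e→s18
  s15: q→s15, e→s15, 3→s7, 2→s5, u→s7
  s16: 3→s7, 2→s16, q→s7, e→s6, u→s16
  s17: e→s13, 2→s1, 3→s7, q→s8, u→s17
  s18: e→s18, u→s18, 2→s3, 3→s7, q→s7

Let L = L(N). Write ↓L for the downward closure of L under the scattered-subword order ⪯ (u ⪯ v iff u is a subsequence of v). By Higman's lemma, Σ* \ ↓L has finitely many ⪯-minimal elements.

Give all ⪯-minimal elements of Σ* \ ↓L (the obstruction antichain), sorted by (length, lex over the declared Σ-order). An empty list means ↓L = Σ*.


min(Σ*\↓L) = [3, 2q, equ, qqueq, e2eeue].

|Q|=19, |F|=18, |δ|=99 (4 ε).
min D↑ (17 st, q0=0, F={2}): 0:u→0,q→1,3→2,e→3,2→4 1:u→1,q→5,3→2,e→3,2→4 2:u→2,q→2,3→2,e→2,2→2 3:u→3,q→6,3→2,e→3,2→7 4:u→4,q→2,3→2,e→8,2→4 5:u→9,q→5,3→2,e→10,2→4 6:u→2,q→6,3→2,e→6,2→11 7:u→7,q→2,3→2,e→12,2→7 8:u→8,q→2,3→2,e→8,2→7 9:u→9,q→9,3→2,e→8,2→4 10:u→13,q→6,3→2,e→10,2→7 11:u→2,q→2,3→2,e→11,2→11 12:u→12,q→2,3→2,e→14,2→12 13:u→13,q→15,3→2,e→8,2→7 14:u→16,q→2,3→2,e→14,2→14 15:u→2,q→15,3→2,e→11,2→11 16:u→16,q→2,3→2,e→2,2→16 [Hopcroft].
'3': N↓-sim [19, 1] end={s7} — reject; 1/1 del acc.
'2q': N↓-sim [19, 9, 1] end={s7} ∉↓L; 2/2 deletions ∈↓L.
'equ': |S_i|=[19, 13, 4, 1] end={s7} ∉↓L; 3/3 single-dels accept.
'qqueq': run [19, 18, 16, 13, 8, 1] end={s7} — reject; 5/5 single-dels accept.
'e2eeue': N↓-sim [19, 13, 7, 6, 5, 2, 1] end={s7} ∉↓L; 6/6 deletions ∈↓L.
5 obstructions.


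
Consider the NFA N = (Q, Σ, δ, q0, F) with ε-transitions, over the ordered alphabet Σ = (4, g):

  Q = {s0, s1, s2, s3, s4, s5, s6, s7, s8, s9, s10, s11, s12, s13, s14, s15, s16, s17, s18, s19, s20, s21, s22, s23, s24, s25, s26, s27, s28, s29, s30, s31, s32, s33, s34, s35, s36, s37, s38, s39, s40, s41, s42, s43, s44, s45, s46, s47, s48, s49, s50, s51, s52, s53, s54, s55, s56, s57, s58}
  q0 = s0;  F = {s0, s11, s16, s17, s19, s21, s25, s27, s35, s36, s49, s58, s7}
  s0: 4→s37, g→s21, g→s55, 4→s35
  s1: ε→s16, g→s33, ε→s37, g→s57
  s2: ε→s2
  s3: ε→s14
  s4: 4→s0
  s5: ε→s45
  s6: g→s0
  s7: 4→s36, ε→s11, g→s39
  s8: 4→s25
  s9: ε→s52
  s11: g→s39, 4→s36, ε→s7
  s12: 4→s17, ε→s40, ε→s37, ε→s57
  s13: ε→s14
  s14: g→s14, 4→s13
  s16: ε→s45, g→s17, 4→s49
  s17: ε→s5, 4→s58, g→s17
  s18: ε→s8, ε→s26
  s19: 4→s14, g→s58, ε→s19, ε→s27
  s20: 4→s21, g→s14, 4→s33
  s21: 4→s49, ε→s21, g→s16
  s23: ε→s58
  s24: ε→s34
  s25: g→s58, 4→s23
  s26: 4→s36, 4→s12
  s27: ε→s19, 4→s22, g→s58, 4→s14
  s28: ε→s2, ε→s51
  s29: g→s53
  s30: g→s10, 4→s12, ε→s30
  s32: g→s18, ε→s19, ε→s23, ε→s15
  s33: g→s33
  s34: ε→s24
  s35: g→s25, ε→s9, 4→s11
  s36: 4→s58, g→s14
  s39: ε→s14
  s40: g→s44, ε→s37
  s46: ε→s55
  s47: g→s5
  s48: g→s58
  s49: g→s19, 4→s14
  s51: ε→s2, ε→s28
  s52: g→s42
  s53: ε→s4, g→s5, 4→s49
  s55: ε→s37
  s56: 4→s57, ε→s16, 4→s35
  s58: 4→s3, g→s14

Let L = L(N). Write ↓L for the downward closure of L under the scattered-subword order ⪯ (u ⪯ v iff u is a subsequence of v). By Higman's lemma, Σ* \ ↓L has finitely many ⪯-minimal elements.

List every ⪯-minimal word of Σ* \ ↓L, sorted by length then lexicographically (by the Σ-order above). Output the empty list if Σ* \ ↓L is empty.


|Q|=59, |F|=13, |δ|=93 (38 ε).
min D↑ (12 st, q0=0, F={8}): 0:4→1,g→2 1:4→3,g→4 2:4→5,g→6 3:4→7,g→8 4:4→9,g→9 5:4→8,g→10 6:4→5,g→11 7:4→9,g→8 8:4→8,g→8 9:4→8,g→8 10:4→8,g→9 11:4→9,g→11 [Hopcroft].
'44g': N↓-sim [26, 19, 10, 3] end={s13,s14,s39} — reject; 3/3 del acc.
'g44': N↓-sim [26, 19, 9, 4] end={s13,s14,s22,s3} — reject; 3/3 deletions ∈↓L.
'4gg4': run [26, 19, 11, 4, 3] end={s13,s14,s3} rej; 4/4 deletions ∈↓L.
'4ggg': N↓-sim [26, 19, 11, 4, 2] end={s13,s14} rej; 4/4 single-dels accept.
'44444': N↓-sim [26, 19, 10, 5, 4, 3] end={s13,s14,s3} ∉↓L; 5/5 deletions ∈↓L.
'ggg4g': run [26, 19, 12, 10, 5, 2] end={s13,s14} — reject; 5/5 single-dels accept.
6 words, ⪯-incomp.

A = [44g, g44, 4gg4, 4ggg, 44444, ggg4g].


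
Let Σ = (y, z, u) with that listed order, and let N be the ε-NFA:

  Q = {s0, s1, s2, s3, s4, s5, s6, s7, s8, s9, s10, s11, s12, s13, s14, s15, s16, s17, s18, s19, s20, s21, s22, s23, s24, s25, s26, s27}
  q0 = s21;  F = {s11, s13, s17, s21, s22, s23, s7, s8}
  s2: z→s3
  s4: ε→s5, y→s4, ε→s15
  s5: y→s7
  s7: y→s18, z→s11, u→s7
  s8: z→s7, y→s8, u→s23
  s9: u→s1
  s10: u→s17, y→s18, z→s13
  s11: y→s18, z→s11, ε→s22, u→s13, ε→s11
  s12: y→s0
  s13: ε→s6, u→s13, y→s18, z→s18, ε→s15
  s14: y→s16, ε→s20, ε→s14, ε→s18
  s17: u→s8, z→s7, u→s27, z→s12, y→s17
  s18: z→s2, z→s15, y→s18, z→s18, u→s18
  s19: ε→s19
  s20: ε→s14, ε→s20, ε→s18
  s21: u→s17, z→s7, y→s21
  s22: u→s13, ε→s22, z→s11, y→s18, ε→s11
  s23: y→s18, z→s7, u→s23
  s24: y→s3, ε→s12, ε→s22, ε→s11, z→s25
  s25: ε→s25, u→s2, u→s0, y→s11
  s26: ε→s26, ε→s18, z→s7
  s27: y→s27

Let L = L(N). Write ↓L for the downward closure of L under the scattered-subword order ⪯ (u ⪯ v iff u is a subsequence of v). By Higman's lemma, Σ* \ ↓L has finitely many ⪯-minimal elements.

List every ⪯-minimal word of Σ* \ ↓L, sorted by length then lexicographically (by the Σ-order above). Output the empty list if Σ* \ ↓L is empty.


min(Σ*\↓L) = [zy, zzuz, uuuy].

|Q|=28, |F|=8, |δ|=68 (21 ε).
min D↑ (8 st, q0=0, F={3}): 0:y→0,z→1,u→2 1:y→3,z→4,u→1 2:y→2,z→1,u→5 3:y→3,z→3,u→3 4:y→3,z→4,u→6 5:y→5,z→1,u→7 6:y→3,z→3,u→6 7:y→3,z→1,u→7 [Hopcroft].
'zy': run [16, 11, 5] end={s0,s15,s18,s2,s3} — reject; 2/2 single-dels accept.
'zzuz': |S_i|=[16, 11, 8, 6, 4] end={s15,s18,s2,s3} rej; 4/4 deletions ∈↓L.
'uuuy': run [16, 15, 12, 10, 4] end={s15,s18,s2,s3} — reject; 4/4 deletions ∈↓L.
3 minimals (antichain).


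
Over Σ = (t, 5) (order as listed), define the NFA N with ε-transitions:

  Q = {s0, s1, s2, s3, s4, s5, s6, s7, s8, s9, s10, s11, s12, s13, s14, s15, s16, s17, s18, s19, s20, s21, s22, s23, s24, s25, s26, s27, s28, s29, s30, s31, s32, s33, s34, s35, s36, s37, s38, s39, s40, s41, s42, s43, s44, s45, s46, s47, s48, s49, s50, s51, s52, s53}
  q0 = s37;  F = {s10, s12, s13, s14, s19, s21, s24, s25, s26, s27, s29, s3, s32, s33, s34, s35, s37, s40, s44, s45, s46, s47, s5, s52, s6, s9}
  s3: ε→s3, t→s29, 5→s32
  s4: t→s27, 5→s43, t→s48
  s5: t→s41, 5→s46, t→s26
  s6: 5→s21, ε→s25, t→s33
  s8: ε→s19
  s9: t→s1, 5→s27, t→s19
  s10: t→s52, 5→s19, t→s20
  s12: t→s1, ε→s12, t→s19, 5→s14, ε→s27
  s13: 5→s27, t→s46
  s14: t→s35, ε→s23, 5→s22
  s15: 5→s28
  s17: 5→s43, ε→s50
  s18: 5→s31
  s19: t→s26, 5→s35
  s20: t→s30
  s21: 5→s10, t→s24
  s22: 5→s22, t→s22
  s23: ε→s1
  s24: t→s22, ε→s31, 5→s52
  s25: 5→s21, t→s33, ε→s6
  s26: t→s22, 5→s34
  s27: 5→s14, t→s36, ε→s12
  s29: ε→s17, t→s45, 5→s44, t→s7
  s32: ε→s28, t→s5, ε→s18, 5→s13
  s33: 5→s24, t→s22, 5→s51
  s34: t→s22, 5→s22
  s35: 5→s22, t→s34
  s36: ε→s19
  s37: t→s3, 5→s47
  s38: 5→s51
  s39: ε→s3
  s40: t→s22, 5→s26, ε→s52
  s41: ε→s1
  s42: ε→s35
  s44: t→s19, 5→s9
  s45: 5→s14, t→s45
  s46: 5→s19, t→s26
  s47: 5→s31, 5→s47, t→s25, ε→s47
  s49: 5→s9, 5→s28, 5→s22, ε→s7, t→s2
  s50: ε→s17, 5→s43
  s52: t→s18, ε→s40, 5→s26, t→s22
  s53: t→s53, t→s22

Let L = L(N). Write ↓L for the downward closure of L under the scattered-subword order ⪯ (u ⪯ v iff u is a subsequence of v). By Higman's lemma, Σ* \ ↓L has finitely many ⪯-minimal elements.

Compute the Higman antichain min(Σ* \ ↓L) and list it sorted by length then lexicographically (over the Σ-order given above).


|Q|=54, |F|=26, |δ|=100 (23 ε).
min D↑ (24 st, q0=0, F={18}): 0:t→1,5→2 1:t→3,5→4 2:t→5,5→2 3:t→6,5→7 4:t→8,5→9 5:t→10,5→11 6:t→6,5→12 7:t→13,5→14 8:t→15,5→16 9:t→16,5→17 10:t→18,5→19 11:t→19,5→20 12:t→21,5→18 13:t→15,5→21 14:t→13,5→17 15:t→18,5→22 16:t→15,5→13 17:t→13,5→12 18:t→18,5→18 19:t→18,5→23 20:t→23,5→13 21:t→22,5→18 22:t→18,5→18 23:t→18,5→15.
'5ttt': run [41, 34, 23, 14, 4] end={s18,s22,s30,s31} — reject; 4/4 single-dels accept.
'ttt55': N↓-sim [41, 39, 31, 15, 7, 1] end={s22} rej; 5/5 single-dels accept.
't55555': run [41, 39, 30, 21, 12, 6, 1] end={s22} — reject; 6/6 del acc.
3 words, ⪯-incomp.

min(Σ*\↓L) = [5ttt, ttt55, t55555].


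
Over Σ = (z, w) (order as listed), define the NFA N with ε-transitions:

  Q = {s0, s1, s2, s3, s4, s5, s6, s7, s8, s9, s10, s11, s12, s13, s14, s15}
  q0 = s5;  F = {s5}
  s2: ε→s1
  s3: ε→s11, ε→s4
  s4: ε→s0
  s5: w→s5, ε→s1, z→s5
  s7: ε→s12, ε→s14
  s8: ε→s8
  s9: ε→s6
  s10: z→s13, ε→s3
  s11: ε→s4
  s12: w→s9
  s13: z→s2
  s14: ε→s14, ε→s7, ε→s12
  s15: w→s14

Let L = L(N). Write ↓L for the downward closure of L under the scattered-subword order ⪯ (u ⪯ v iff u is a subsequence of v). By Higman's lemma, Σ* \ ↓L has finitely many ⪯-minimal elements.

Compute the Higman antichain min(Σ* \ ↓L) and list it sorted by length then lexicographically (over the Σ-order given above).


min(Σ*\↓L) = [].

|Q|=16, |F|=1, |δ|=20 (14 ε).
min D↑ (1 st, q0=0, F={}): 0:z→0,w→0 [Hopcroft].
L(D↑) = ∅; no obstructions.


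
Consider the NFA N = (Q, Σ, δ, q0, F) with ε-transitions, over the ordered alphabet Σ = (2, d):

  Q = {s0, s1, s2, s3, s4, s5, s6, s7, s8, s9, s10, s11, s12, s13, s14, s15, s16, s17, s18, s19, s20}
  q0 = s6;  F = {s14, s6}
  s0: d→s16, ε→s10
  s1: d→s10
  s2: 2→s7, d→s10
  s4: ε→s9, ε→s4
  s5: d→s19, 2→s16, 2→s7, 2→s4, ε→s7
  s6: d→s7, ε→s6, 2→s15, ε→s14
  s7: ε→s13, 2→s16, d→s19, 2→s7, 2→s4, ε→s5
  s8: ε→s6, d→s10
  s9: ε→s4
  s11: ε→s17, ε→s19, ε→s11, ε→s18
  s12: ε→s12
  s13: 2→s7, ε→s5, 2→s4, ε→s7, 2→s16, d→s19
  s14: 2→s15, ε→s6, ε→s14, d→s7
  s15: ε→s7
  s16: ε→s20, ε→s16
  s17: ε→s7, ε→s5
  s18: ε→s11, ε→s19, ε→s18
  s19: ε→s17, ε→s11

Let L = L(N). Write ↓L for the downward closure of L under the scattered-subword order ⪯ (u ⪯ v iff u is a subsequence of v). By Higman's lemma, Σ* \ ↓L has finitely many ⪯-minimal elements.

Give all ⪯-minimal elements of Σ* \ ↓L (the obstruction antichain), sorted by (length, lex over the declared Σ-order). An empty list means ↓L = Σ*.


A = [2, d].

|Q|=21, |F|=2, |δ|=50 (29 ε).
min D↑ (2 st, q0=0, F={1}): 0:2→1,d→1 1:2→1,d→1 [Hopcroft].
'2': run [14, 12] end={s11,s13,s15,s16,s17,s18,s19,s20,s4,s5,s7,s9} — reject; 1/1 single-dels accept.
'd': |S_i|=[14, 11] end={s11,s13,s16,s17,s18,s19,s20,s4,s5,s7,s9} — reject; 1/1 single-dels accept.
2 minimals (antichain).


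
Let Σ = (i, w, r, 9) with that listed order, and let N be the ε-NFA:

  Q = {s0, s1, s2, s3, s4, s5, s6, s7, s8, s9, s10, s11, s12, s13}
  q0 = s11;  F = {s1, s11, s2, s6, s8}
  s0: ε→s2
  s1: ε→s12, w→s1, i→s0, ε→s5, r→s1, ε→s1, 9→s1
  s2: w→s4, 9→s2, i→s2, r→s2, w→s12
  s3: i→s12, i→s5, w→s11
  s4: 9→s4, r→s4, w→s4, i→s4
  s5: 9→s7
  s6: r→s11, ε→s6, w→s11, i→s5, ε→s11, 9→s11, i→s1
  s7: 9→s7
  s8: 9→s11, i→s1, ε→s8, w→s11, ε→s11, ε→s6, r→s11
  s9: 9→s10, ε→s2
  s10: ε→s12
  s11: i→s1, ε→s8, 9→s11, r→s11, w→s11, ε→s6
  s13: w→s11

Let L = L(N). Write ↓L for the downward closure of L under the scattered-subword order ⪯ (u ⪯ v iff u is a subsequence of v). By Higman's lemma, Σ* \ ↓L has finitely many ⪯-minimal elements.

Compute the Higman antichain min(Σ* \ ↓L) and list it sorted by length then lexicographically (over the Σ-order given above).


|Q|=14, |F|=5, |δ|=46 (13 ε).
min D↑ (4 st, q0=0, F={3}): 0:i→1,w→0,r→0,9→0 1:i→2,w→1,r→1,9→1 2:i→2,w→3,r→2,9→2 3:i→3,w→3,r→3,9→3.
'iiw': |S_i|=[10, 7, 4, 2] end={s12,s4} ∉↓L; 3/3 single-dels accept.
1 words, ⪯-incomp.

Antichain: [iiw].


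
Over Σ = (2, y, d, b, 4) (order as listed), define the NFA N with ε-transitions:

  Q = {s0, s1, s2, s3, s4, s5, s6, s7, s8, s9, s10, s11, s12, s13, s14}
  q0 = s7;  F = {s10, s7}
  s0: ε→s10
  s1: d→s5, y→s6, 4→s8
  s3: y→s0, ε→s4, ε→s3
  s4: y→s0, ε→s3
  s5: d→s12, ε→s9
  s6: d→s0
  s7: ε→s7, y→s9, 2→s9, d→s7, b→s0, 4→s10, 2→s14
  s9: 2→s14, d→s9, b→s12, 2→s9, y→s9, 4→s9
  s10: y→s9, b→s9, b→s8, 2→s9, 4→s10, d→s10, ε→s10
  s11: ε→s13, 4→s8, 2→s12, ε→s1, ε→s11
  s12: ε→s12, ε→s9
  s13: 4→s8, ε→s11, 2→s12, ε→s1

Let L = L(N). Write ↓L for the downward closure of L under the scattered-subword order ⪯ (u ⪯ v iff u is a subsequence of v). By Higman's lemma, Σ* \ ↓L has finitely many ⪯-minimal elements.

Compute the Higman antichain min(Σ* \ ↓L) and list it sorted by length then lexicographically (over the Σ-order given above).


|Q|=15, |F|=2, |δ|=43 (14 ε).
min D↑ (3 st, q0=0, F={1}): 0:2→1,y→1,d→0,b→2,4→2 1:2→1,y→1,d→1,b→1,4→1 2:2→1,y→1,d→2,b→1,4→2 (ε-aug+det+¬).
'2': |S_i|=[7, 3] end={s12,s14,s9} — reject; 1/1 single-dels accept.
'y': run [7, 3] end={s12,s14,s9} rej; 1/1 deletions ∈↓L.
'bb': run [7, 6, 4] end={s12,s14,s8,s9} ∉↓L; 2/2 deletions ∈↓L.
'4b': N↓-sim [7, 5, 4] end={s12,s14,s8,s9} ∉↓L; 2/2 single-dels accept.
4 obstructions.

Antichain: [2, y, bb, 4b].


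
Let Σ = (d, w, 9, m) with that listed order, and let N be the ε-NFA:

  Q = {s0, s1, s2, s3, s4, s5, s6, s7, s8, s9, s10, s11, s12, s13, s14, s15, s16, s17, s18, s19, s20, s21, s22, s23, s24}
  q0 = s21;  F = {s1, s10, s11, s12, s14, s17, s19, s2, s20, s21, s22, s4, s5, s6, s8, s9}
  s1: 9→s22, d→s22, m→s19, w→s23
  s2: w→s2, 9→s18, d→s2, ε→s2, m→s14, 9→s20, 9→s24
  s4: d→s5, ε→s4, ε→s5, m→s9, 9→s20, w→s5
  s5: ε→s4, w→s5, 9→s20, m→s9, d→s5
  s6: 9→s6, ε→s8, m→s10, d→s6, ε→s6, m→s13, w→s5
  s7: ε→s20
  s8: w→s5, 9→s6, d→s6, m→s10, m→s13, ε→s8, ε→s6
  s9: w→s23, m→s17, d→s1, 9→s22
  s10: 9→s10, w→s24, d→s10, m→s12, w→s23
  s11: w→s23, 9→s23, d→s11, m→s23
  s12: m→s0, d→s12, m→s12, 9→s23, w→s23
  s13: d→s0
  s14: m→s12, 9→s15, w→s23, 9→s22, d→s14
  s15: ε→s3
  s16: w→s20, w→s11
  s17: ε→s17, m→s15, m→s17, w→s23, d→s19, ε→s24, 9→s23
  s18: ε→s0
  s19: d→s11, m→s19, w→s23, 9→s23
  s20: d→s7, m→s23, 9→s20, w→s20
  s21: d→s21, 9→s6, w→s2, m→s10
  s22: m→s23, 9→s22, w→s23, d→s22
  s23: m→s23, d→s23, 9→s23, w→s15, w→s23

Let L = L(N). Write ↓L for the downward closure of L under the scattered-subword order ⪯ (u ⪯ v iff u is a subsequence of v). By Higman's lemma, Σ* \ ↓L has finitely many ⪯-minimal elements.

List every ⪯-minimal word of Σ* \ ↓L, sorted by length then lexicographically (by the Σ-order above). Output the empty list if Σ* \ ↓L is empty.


Antichain: [mw, w9m, mm9, 9wmddm].

|Q|=25, |F|=16, |δ|=93 (13 ε).
min D↑ (15 st, q0=0, F={7}): 0:d→0,w→1,9→2,m→3 1:d→1,w→1,9→4,m→5 2:d→2,w→6,9→2,m→3 3:d→3,w→7,9→3,m→8 4:d→4,w→4,9→4,m→7 5:d→5,w→7,9→9,m→8 6:d→6,w→6,9→4,m→10 7:d→7,w→7,9→7,m→7 8:d→8,w→7,9→7,m→8 9:d→9,w→7,9→9,m→7 10:d→11,w→7,9→9,m→12 11:d→9,w→7,9→9,m→13 12:d→13,w→7,9→7,m→12 13:d→14,w→7,9→7,m→13 14:d→14,w→7,9→7,m→7.
'mw': run [24, 15, 4] end={s15,s23,s24,s3} — reject; 2/2 deletions ∈↓L.
'w9m': N↓-sim [24, 19, 9, 3] end={s15,s23,s3} rej; 3/3 del acc.
'mm9': |S_i|=[24, 15, 9, 3] end={s15,s23,s3} rej; 3/3 deletions ∈↓L.
'9wmddm': N↓-sim [24, 21, 14, 10, 7, 5, 3] end={s15,s23,s3} rej; 6/6 deletions ∈↓L.
4 obstructions.


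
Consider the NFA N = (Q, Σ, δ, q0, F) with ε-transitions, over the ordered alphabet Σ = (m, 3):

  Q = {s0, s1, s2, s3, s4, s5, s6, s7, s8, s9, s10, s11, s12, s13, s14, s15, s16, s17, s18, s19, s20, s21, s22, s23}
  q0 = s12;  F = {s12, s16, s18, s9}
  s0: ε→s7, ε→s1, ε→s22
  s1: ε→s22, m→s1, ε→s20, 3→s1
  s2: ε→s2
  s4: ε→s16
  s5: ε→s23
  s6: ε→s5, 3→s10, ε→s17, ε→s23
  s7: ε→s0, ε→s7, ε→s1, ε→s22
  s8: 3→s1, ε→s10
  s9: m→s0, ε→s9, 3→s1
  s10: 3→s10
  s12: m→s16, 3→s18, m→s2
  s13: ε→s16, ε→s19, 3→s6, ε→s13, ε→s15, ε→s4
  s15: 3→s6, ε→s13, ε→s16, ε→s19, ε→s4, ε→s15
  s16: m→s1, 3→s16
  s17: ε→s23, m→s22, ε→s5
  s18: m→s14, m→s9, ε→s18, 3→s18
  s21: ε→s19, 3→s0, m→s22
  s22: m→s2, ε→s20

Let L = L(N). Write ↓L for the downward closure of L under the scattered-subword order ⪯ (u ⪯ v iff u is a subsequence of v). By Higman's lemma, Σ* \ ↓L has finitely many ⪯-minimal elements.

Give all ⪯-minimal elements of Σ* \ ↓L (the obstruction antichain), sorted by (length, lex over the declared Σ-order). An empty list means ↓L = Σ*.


Antichain: [mm, 3m3].

|Q|=24, |F|=4, |δ|=53 (32 ε).
min D↑ (5 st, q0=0, F={3}): 0:m→1,3→2 1:m→3,3→1 2:m→4,3→2 3:m→3,3→3 4:m→3,3→3 [Hopcroft].
'mm': |S_i|=[11, 9, 6] end={s0,s1,s2,s20,s22,s7} rej; 2/2 single-dels accept.
'3m3': |S_i|=[11, 10, 8, 4] end={s1,s2,s20,s22} ∉↓L; 3/3 del acc.
2 minimals (antichain).


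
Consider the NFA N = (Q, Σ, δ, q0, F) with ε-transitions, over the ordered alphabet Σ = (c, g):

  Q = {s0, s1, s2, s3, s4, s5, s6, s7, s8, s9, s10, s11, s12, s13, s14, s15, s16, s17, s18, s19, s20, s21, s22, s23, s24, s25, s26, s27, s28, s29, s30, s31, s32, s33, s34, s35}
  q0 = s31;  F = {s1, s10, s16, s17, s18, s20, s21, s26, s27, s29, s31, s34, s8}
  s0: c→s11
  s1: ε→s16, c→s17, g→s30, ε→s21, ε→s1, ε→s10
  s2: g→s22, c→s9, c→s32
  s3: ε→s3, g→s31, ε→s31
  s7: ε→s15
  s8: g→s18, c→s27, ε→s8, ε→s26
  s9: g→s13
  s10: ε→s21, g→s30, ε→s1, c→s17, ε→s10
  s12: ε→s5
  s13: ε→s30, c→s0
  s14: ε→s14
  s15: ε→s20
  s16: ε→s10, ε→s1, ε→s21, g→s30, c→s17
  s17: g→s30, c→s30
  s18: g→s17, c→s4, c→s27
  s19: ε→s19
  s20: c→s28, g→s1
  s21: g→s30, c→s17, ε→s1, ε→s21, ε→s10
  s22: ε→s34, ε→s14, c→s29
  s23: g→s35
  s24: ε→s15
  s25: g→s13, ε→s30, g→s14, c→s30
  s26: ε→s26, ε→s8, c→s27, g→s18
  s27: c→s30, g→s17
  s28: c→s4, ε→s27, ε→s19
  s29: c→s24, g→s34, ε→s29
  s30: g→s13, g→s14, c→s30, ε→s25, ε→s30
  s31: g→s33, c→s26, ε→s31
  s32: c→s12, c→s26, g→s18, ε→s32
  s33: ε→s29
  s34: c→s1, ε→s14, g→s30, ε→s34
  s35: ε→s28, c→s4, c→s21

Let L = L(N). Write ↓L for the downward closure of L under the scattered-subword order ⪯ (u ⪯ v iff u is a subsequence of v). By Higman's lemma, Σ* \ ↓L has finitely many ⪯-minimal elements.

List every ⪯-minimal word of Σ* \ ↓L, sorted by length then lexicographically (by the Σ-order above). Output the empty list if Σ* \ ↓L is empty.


min(Σ*\↓L) = [ccc, ggg, ccgg, cggc].

|Q|=36, |F|=13, |δ|=88 (40 ε).
min D↑ (10 st, q0=0, F={7}): 0:c→1,g→2 1:c→3,g→4 2:c→5,g→6 3:c→7,g→8 4:c→3,g→8 5:c→3,g→9 6:c→9,g→7 7:c→7,g→7 8:c→7,g→7 9:c→8,g→7 [Hopcroft].
'ccc': run [25, 21, 11, 7] end={s0,s11,s13,s14,s25,s30,s4} rej; 3/3 single-dels accept.
'ggg': run [25, 22, 12, 6] end={s0,s11,s13,s14,s25,s30} — reject; 3/3 single-dels accept.
'ccgg': run [25, 21, 11, 7, 6] end={s0,s11,s13,s14,s25,s30} — reject; 4/4 del acc.
'cggc': |S_i|=[25, 21, 14, 7, 6] end={s0,s11,s13,s14,s25,s30} — reject; 4/4 single-dels accept.
4 obstructions.
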